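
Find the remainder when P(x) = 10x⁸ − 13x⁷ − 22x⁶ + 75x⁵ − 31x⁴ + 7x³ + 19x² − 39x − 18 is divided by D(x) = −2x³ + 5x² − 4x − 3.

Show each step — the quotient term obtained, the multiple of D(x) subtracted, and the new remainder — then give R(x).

R(x) = 0

Step 1: lead(10x⁸ − 13x⁷ − 22x⁶ + 75x⁵ − 31x⁴ + 7x³ + 19x² − 39x − 18) ÷ lead(D) = 10x⁸ ÷ −2x³ = −5x⁵. Subtract (−5x⁵)·D = 10x⁸ − 25x⁷ + 20x⁶ + 15x⁵. Remainder: 12x⁷ − 42x⁶ + 60x⁵ − 31x⁴ + 7x³ + 19x² − 39x − 18.
Step 2: lead(12x⁷ − 42x⁶ + 60x⁵ − 31x⁴ + 7x³ + 19x² − 39x − 18) ÷ lead(D) = 12x⁷ ÷ −2x³ = −6x⁴. Subtract (−6x⁴)·D = 12x⁷ − 30x⁶ + 24x⁵ + 18x⁴. Remainder: −12x⁶ + 36x⁵ − 49x⁴ + 7x³ + 19x² − 39x − 18.
Step 3: lead(−12x⁶ + 36x⁵ − 49x⁴ + 7x³ + 19x² − 39x − 18) ÷ lead(D) = −12x⁶ ÷ −2x³ = 6x³. Subtract (6x³)·D = −12x⁶ + 30x⁵ − 24x⁴ − 18x³. Remainder: 6x⁵ − 25x⁴ + 25x³ + 19x² − 39x − 18.
Step 4: lead(6x⁵ − 25x⁴ + 25x³ + 19x² − 39x − 18) ÷ lead(D) = 6x⁵ ÷ −2x³ = −3x². Subtract (−3x²)·D = 6x⁵ − 15x⁴ + 12x³ + 9x². Remainder: −10x⁴ + 13x³ + 10x² − 39x − 18.
Step 5: lead(−10x⁴ + 13x³ + 10x² − 39x − 18) ÷ lead(D) = −10x⁴ ÷ −2x³ = 5x. Subtract (5x)·D = −10x⁴ + 25x³ − 20x² − 15x. Remainder: −12x³ + 30x² − 24x − 18.
Step 6: lead(−12x³ + 30x² − 24x − 18) ÷ lead(D) = −12x³ ÷ −2x³ = 6. Subtract (6)·D = −12x³ + 30x² − 24x − 18. Remainder: 0.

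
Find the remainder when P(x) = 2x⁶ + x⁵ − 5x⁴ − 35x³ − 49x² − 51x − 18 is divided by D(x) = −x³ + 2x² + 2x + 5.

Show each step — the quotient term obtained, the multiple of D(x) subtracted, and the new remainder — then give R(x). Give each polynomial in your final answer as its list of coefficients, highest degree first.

Step 1: lead(2x⁶ + x⁵ − 5x⁴ − 35x³ − 49x² − 51x − 18) ÷ lead(D) = 2x⁶ ÷ −x³ = −2x³. Subtract (−2x³)·D = 2x⁶ − 4x⁵ − 4x⁴ − 10x³. Remainder: 5x⁵ − x⁴ − 25x³ − 49x² − 51x − 18.
Step 2: lead(5x⁵ − x⁴ − 25x³ − 49x² − 51x − 18) ÷ lead(D) = 5x⁵ ÷ −x³ = −5x². Subtract (−5x²)·D = 5x⁵ − 10x⁴ − 10x³ − 25x². Remainder: 9x⁴ − 15x³ − 24x² − 51x − 18.
Step 3: lead(9x⁴ − 15x³ − 24x² − 51x − 18) ÷ lead(D) = 9x⁴ ÷ −x³ = −9x. Subtract (−9x)·D = 9x⁴ − 18x³ − 18x² − 45x. Remainder: 3x³ − 6x² − 6x − 18.
Step 4: lead(3x³ − 6x² − 6x − 18) ÷ lead(D) = 3x³ ÷ −x³ = −3. Subtract (−3)·D = 3x³ − 6x² − 6x − 15. Remainder: −3.

R = [-3]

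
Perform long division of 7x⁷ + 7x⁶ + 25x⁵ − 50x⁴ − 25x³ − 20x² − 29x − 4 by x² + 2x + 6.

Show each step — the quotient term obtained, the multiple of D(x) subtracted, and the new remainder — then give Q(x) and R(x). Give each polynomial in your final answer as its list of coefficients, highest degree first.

Step 1: lead(7x⁷ + 7x⁶ + 25x⁵ − 50x⁴ − 25x³ − 20x² − 29x − 4) ÷ lead(D) = 7x⁷ ÷ x² = 7x⁵. Subtract (7x⁵)·D = 7x⁷ + 14x⁶ + 42x⁵. Remainder: −7x⁶ − 17x⁵ − 50x⁴ − 25x³ − 20x² − 29x − 4.
Step 2: lead(−7x⁶ − 17x⁵ − 50x⁴ − 25x³ − 20x² − 29x − 4) ÷ lead(D) = −7x⁶ ÷ x² = −7x⁴. Subtract (−7x⁴)·D = −7x⁶ − 14x⁵ − 42x⁴. Remainder: −3x⁵ − 8x⁴ − 25x³ − 20x² − 29x − 4.
Step 3: lead(−3x⁵ − 8x⁴ − 25x³ − 20x² − 29x − 4) ÷ lead(D) = −3x⁵ ÷ x² = −3x³. Subtract (−3x³)·D = −3x⁵ − 6x⁴ − 18x³. Remainder: −2x⁴ − 7x³ − 20x² − 29x − 4.
Step 4: lead(−2x⁴ − 7x³ − 20x² − 29x − 4) ÷ lead(D) = −2x⁴ ÷ x² = −2x². Subtract (−2x²)·D = −2x⁴ − 4x³ − 12x². Remainder: −3x³ − 8x² − 29x − 4.
Step 5: lead(−3x³ − 8x² − 29x − 4) ÷ lead(D) = −3x³ ÷ x² = −3x. Subtract (−3x)·D = −3x³ − 6x² − 18x. Remainder: −2x² − 11x − 4.
Step 6: lead(−2x² − 11x − 4) ÷ lead(D) = −2x² ÷ x² = −2. Subtract (−2)·D = −2x² − 4x − 12. Remainder: −7x + 8.

Q = [7, -7, -3, -2, -3, -2]; R = [-7, 8]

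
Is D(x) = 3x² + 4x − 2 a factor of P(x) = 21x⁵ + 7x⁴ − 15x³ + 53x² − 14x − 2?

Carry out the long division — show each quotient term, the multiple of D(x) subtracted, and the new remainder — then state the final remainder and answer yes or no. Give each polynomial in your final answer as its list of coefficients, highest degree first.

Step 1: lead(21x⁵ + 7x⁴ − 15x³ + 53x² − 14x − 2) ÷ lead(D) = 21x⁵ ÷ 3x² = 7x³. Subtract (7x³)·D = 21x⁵ + 28x⁴ − 14x³. Remainder: −21x⁴ − x³ + 53x² − 14x − 2.
Step 2: lead(−21x⁴ − x³ + 53x² − 14x − 2) ÷ lead(D) = −21x⁴ ÷ 3x² = −7x². Subtract (−7x²)·D = −21x⁴ − 28x³ + 14x². Remainder: 27x³ + 39x² − 14x − 2.
Step 3: lead(27x³ + 39x² − 14x − 2) ÷ lead(D) = 27x³ ÷ 3x² = 9x. Subtract (9x)·D = 27x³ + 36x² − 18x. Remainder: 3x² + 4x − 2.
Step 4: lead(3x² + 4x − 2) ÷ lead(D) = 3x² ÷ 3x² = 1. Subtract (1)·D = 3x² + 4x − 2. Remainder: 0.

R = [0], so D(x) is a factor of P(x). yes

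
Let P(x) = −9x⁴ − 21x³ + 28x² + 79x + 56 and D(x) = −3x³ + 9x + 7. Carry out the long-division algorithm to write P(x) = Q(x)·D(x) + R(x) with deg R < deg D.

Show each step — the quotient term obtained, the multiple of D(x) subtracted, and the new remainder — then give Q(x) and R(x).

Step 1: lead(−9x⁴ − 21x³ + 28x² + 79x + 56) ÷ lead(D) = −9x⁴ ÷ −3x³ = 3x. Subtract (3x)·D = −9x⁴ + 27x² + 21x. Remainder: −21x³ + x² + 58x + 56.
Step 2: lead(−21x³ + x² + 58x + 56) ÷ lead(D) = −21x³ ÷ −3x³ = 7. Subtract (7)·D = −21x³ + 63x + 49. Remainder: x² − 5x + 7.

Q(x) = 3x + 7; R(x) = x² − 5x + 7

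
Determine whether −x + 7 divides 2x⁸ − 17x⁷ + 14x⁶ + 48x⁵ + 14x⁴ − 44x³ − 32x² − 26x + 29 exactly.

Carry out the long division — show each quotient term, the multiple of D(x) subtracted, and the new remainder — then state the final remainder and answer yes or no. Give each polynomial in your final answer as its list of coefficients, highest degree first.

Step 1: lead(2x⁸ − 17x⁷ + 14x⁶ + 48x⁵ + 14x⁴ − 44x³ − 32x² − 26x + 29) ÷ lead(D) = 2x⁸ ÷ −x = −2x⁷. Subtract (−2x⁷)·D = 2x⁸ − 14x⁷. Remainder: −3x⁷ + 14x⁶ + 48x⁵ + 14x⁴ − 44x³ − 32x² − 26x + 29.
Step 2: lead(−3x⁷ + 14x⁶ + 48x⁵ + 14x⁴ − 44x³ − 32x² − 26x + 29) ÷ lead(D) = −3x⁷ ÷ −x = 3x⁶. Subtract (3x⁶)·D = −3x⁷ + 21x⁶. Remainder: −7x⁶ + 48x⁵ + 14x⁴ − 44x³ − 32x² − 26x + 29.
Step 3: lead(−7x⁶ + 48x⁵ + 14x⁴ − 44x³ − 32x² − 26x + 29) ÷ lead(D) = −7x⁶ ÷ −x = 7x⁵. Subtract (7x⁵)·D = −7x⁶ + 49x⁵. Remainder: −x⁵ + 14x⁴ − 44x³ − 32x² − 26x + 29.
Step 4: lead(−x⁵ + 14x⁴ − 44x³ − 32x² − 26x + 29) ÷ lead(D) = −x⁵ ÷ −x = x⁴. Subtract (x⁴)·D = −x⁵ + 7x⁴. Remainder: 7x⁴ − 44x³ − 32x² − 26x + 29.
Step 5: lead(7x⁴ − 44x³ − 32x² − 26x + 29) ÷ lead(D) = 7x⁴ ÷ −x = −7x³. Subtract (−7x³)·D = 7x⁴ − 49x³. Remainder: 5x³ − 32x² − 26x + 29.
Step 6: lead(5x³ − 32x² − 26x + 29) ÷ lead(D) = 5x³ ÷ −x = −5x². Subtract (−5x²)·D = 5x³ − 35x². Remainder: 3x² − 26x + 29.
Step 7: lead(3x² − 26x + 29) ÷ lead(D) = 3x² ÷ −x = −3x. Subtract (−3x)·D = 3x² − 21x. Remainder: −5x + 29.
Step 8: lead(−5x + 29) ÷ lead(D) = −5x ÷ −x = 5. Subtract (5)·D = −5x + 35. Remainder: −6.

R = [-6], so D(x) is not a factor of P(x). no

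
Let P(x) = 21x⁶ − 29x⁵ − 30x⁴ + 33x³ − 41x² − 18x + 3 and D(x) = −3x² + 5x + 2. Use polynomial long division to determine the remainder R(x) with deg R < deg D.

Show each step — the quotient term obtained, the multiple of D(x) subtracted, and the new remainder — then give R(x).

Step 1: lead(21x⁶ − 29x⁵ − 30x⁴ + 33x³ − 41x² − 18x + 3) ÷ lead(D) = 21x⁶ ÷ −3x² = −7x⁴. Subtract (−7x⁴)·D = 21x⁶ − 35x⁵ − 14x⁴. Remainder: 6x⁵ − 16x⁴ + 33x³ − 41x² − 18x + 3.
Step 2: lead(6x⁵ − 16x⁴ + 33x³ − 41x² − 18x + 3) ÷ lead(D) = 6x⁵ ÷ −3x² = −2x³. Subtract (−2x³)·D = 6x⁵ − 10x⁴ − 4x³. Remainder: −6x⁴ + 37x³ − 41x² − 18x + 3.
Step 3: lead(−6x⁴ + 37x³ − 41x² − 18x + 3) ÷ lead(D) = −6x⁴ ÷ −3x² = 2x². Subtract (2x²)·D = −6x⁴ + 10x³ + 4x². Remainder: 27x³ − 45x² − 18x + 3.
Step 4: lead(27x³ − 45x² − 18x + 3) ÷ lead(D) = 27x³ ÷ −3x² = −9x. Subtract (−9x)·D = 27x³ − 45x² − 18x. Remainder: 3.

R(x) = 3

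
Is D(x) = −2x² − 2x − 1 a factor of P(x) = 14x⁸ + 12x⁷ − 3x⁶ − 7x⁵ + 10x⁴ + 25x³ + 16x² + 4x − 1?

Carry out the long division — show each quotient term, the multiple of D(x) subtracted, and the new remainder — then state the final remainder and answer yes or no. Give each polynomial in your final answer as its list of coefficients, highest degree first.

Step 1: lead(14x⁸ + 12x⁷ − 3x⁶ − 7x⁵ + 10x⁴ + 25x³ + 16x² + 4x − 1) ÷ lead(D) = 14x⁸ ÷ −2x² = −7x⁶. Subtract (−7x⁶)·D = 14x⁸ + 14x⁷ + 7x⁶. Remainder: −2x⁷ − 10x⁶ − 7x⁵ + 10x⁴ + 25x³ + 16x² + 4x − 1.
Step 2: lead(−2x⁷ − 10x⁶ − 7x⁵ + 10x⁴ + 25x³ + 16x² + 4x − 1) ÷ lead(D) = −2x⁷ ÷ −2x² = x⁵. Subtract (x⁵)·D = −2x⁷ − 2x⁶ − x⁵. Remainder: −8x⁶ − 6x⁵ + 10x⁴ + 25x³ + 16x² + 4x − 1.
Step 3: lead(−8x⁶ − 6x⁵ + 10x⁴ + 25x³ + 16x² + 4x − 1) ÷ lead(D) = −8x⁶ ÷ −2x² = 4x⁴. Subtract (4x⁴)·D = −8x⁶ − 8x⁵ − 4x⁴. Remainder: 2x⁵ + 14x⁴ + 25x³ + 16x² + 4x − 1.
Step 4: lead(2x⁵ + 14x⁴ + 25x³ + 16x² + 4x − 1) ÷ lead(D) = 2x⁵ ÷ −2x² = −x³. Subtract (−x³)·D = 2x⁵ + 2x⁴ + x³. Remainder: 12x⁴ + 24x³ + 16x² + 4x − 1.
Step 5: lead(12x⁴ + 24x³ + 16x² + 4x − 1) ÷ lead(D) = 12x⁴ ÷ −2x² = −6x². Subtract (−6x²)·D = 12x⁴ + 12x³ + 6x². Remainder: 12x³ + 10x² + 4x − 1.
Step 6: lead(12x³ + 10x² + 4x − 1) ÷ lead(D) = 12x³ ÷ −2x² = −6x. Subtract (−6x)·D = 12x³ + 12x² + 6x. Remainder: −2x² − 2x − 1.
Step 7: lead(−2x² − 2x − 1) ÷ lead(D) = −2x² ÷ −2x² = 1. Subtract (1)·D = −2x² − 2x − 1. Remainder: 0.

R = [0], so D(x) is a factor of P(x). yes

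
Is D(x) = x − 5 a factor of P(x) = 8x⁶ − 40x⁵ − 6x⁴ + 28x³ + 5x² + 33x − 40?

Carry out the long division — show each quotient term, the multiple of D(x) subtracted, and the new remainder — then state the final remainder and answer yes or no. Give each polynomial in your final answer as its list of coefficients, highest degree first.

R = [0], so D(x) is a factor of P(x). yes

Step 1: lead(8x⁶ − 40x⁵ − 6x⁴ + 28x³ + 5x² + 33x − 40) ÷ lead(D) = 8x⁶ ÷ x = 8x⁵. Subtract (8x⁵)·D = 8x⁶ − 40x⁵. Remainder: −6x⁴ + 28x³ + 5x² + 33x − 40.
Step 2: lead(−6x⁴ + 28x³ + 5x² + 33x − 40) ÷ lead(D) = −6x⁴ ÷ x = −6x³. Subtract (−6x³)·D = −6x⁴ + 30x³. Remainder: −2x³ + 5x² + 33x − 40.
Step 3: lead(−2x³ + 5x² + 33x − 40) ÷ lead(D) = −2x³ ÷ x = −2x². Subtract (−2x²)·D = −2x³ + 10x². Remainder: −5x² + 33x − 40.
Step 4: lead(−5x² + 33x − 40) ÷ lead(D) = −5x² ÷ x = −5x. Subtract (−5x)·D = −5x² + 25x. Remainder: 8x − 40.
Step 5: lead(8x − 40) ÷ lead(D) = 8x ÷ x = 8. Subtract (8)·D = 8x − 40. Remainder: 0.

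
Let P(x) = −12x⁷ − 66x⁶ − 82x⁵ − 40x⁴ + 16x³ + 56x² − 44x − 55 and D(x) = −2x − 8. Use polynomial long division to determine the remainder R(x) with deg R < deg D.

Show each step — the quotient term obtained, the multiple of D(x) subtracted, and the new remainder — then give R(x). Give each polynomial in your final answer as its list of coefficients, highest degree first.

Step 1: lead(−12x⁷ − 66x⁶ − 82x⁵ − 40x⁴ + 16x³ + 56x² − 44x − 55) ÷ lead(D) = −12x⁷ ÷ −2x = 6x⁶. Subtract (6x⁶)·D = −12x⁷ − 48x⁶. Remainder: −18x⁶ − 82x⁵ − 40x⁴ + 16x³ + 56x² − 44x − 55.
Step 2: lead(−18x⁶ − 82x⁵ − 40x⁴ + 16x³ + 56x² − 44x − 55) ÷ lead(D) = −18x⁶ ÷ −2x = 9x⁵. Subtract (9x⁵)·D = −18x⁶ − 72x⁵. Remainder: −10x⁵ − 40x⁴ + 16x³ + 56x² − 44x − 55.
Step 3: lead(−10x⁵ − 40x⁴ + 16x³ + 56x² − 44x − 55) ÷ lead(D) = −10x⁵ ÷ −2x = 5x⁴. Subtract (5x⁴)·D = −10x⁵ − 40x⁴. Remainder: 16x³ + 56x² − 44x − 55.
Step 4: lead(16x³ + 56x² − 44x − 55) ÷ lead(D) = 16x³ ÷ −2x = −8x². Subtract (−8x²)·D = 16x³ + 64x². Remainder: −8x² − 44x − 55.
Step 5: lead(−8x² − 44x − 55) ÷ lead(D) = −8x² ÷ −2x = 4x. Subtract (4x)·D = −8x² − 32x. Remainder: −12x − 55.
Step 6: lead(−12x − 55) ÷ lead(D) = −12x ÷ −2x = 6. Subtract (6)·D = −12x − 48. Remainder: −7.

R = [-7]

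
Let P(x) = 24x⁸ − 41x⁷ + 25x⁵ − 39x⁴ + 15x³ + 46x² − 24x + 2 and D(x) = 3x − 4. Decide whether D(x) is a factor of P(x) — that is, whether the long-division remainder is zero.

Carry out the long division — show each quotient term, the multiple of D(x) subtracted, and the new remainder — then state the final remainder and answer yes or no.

Step 1: lead(24x⁸ − 41x⁷ + 25x⁵ − 39x⁴ + 15x³ + 46x² − 24x + 2) ÷ lead(D) = 24x⁸ ÷ 3x = 8x⁷. Subtract (8x⁷)·D = 24x⁸ − 32x⁷. Remainder: −9x⁷ + 25x⁵ − 39x⁴ + 15x³ + 46x² − 24x + 2.
Step 2: lead(−9x⁷ + 25x⁵ − 39x⁴ + 15x³ + 46x² − 24x + 2) ÷ lead(D) = −9x⁷ ÷ 3x = −3x⁶. Subtract (−3x⁶)·D = −9x⁷ + 12x⁶. Remainder: −12x⁶ + 25x⁵ − 39x⁴ + 15x³ + 46x² − 24x + 2.
Step 3: lead(−12x⁶ + 25x⁵ − 39x⁴ + 15x³ + 46x² − 24x + 2) ÷ lead(D) = −12x⁶ ÷ 3x = −4x⁵. Subtract (−4x⁵)·D = −12x⁶ + 16x⁵. Remainder: 9x⁵ − 39x⁴ + 15x³ + 46x² − 24x + 2.
Step 4: lead(9x⁵ − 39x⁴ + 15x³ + 46x² − 24x + 2) ÷ lead(D) = 9x⁵ ÷ 3x = 3x⁴. Subtract (3x⁴)·D = 9x⁵ − 12x⁴. Remainder: −27x⁴ + 15x³ + 46x² − 24x + 2.
Step 5: lead(−27x⁴ + 15x³ + 46x² − 24x + 2) ÷ lead(D) = −27x⁴ ÷ 3x = −9x³. Subtract (−9x³)·D = −27x⁴ + 36x³. Remainder: −21x³ + 46x² − 24x + 2.
Step 6: lead(−21x³ + 46x² − 24x + 2) ÷ lead(D) = −21x³ ÷ 3x = −7x². Subtract (−7x²)·D = −21x³ + 28x². Remainder: 18x² − 24x + 2.
Step 7: lead(18x² − 24x + 2) ÷ lead(D) = 18x² ÷ 3x = 6x. Subtract (6x)·D = 18x² − 24x. Remainder: 2.

R(x) = 2, so D(x) is not a factor of P(x). no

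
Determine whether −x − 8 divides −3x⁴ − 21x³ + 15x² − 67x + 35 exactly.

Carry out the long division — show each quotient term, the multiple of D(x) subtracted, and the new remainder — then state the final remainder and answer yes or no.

R(x) = −5, so D(x) is not a factor of P(x). no

Step 1: lead(−3x⁴ − 21x³ + 15x² − 67x + 35) ÷ lead(D) = −3x⁴ ÷ −x = 3x³. Subtract (3x³)·D = −3x⁴ − 24x³. Remainder: 3x³ + 15x² − 67x + 35.
Step 2: lead(3x³ + 15x² − 67x + 35) ÷ lead(D) = 3x³ ÷ −x = −3x². Subtract (−3x²)·D = 3x³ + 24x². Remainder: −9x² − 67x + 35.
Step 3: lead(−9x² − 67x + 35) ÷ lead(D) = −9x² ÷ −x = 9x. Subtract (9x)·D = −9x² − 72x. Remainder: 5x + 35.
Step 4: lead(5x + 35) ÷ lead(D) = 5x ÷ −x = −5. Subtract (−5)·D = 5x + 40. Remainder: −5.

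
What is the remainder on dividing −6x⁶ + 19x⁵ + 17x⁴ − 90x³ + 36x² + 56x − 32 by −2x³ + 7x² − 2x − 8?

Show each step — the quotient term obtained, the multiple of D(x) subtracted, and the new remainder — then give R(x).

R(x) = 0

Step 1: lead(−6x⁶ + 19x⁵ + 17x⁴ − 90x³ + 36x² + 56x − 32) ÷ lead(D) = −6x⁶ ÷ −2x³ = 3x³. Subtract (3x³)·D = −6x⁶ + 21x⁵ − 6x⁴ − 24x³. Remainder: −2x⁵ + 23x⁴ − 66x³ + 36x² + 56x − 32.
Step 2: lead(−2x⁵ + 23x⁴ − 66x³ + 36x² + 56x − 32) ÷ lead(D) = −2x⁵ ÷ −2x³ = x². Subtract (x²)·D = −2x⁵ + 7x⁴ − 2x³ − 8x². Remainder: 16x⁴ − 64x³ + 44x² + 56x − 32.
Step 3: lead(16x⁴ − 64x³ + 44x² + 56x − 32) ÷ lead(D) = 16x⁴ ÷ −2x³ = −8x. Subtract (−8x)·D = 16x⁴ − 56x³ + 16x² + 64x. Remainder: −8x³ + 28x² − 8x − 32.
Step 4: lead(−8x³ + 28x² − 8x − 32) ÷ lead(D) = −8x³ ÷ −2x³ = 4. Subtract (4)·D = −8x³ + 28x² − 8x − 32. Remainder: 0.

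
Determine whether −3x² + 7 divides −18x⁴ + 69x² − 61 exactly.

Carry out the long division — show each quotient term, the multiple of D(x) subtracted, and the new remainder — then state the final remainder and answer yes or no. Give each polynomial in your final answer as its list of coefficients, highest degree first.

Step 1: lead(−18x⁴ + 69x² − 61) ÷ lead(D) = −18x⁴ ÷ −3x² = 6x². Subtract (6x²)·D = −18x⁴ + 42x². Remainder: 27x² − 61.
Step 2: lead(27x² − 61) ÷ lead(D) = 27x² ÷ −3x² = −9. Subtract (−9)·D = 27x² − 63. Remainder: 2.

R = [2], so D(x) is not a factor of P(x). no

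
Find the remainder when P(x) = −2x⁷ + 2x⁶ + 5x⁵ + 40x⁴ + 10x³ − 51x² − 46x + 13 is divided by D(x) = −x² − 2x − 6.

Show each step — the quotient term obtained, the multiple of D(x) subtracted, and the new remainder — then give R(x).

Step 1: lead(−2x⁷ + 2x⁶ + 5x⁵ + 40x⁴ + 10x³ − 51x² − 46x + 13) ÷ lead(D) = −2x⁷ ÷ −x² = 2x⁵. Subtract (2x⁵)·D = −2x⁷ − 4x⁶ − 12x⁵. Remainder: 6x⁶ + 17x⁵ + 40x⁴ + 10x³ − 51x² − 46x + 13.
Step 2: lead(6x⁶ + 17x⁵ + 40x⁴ + 10x³ − 51x² − 46x + 13) ÷ lead(D) = 6x⁶ ÷ −x² = −6x⁴. Subtract (−6x⁴)·D = 6x⁶ + 12x⁵ + 36x⁴. Remainder: 5x⁵ + 4x⁴ + 10x³ − 51x² − 46x + 13.
Step 3: lead(5x⁵ + 4x⁴ + 10x³ − 51x² − 46x + 13) ÷ lead(D) = 5x⁵ ÷ −x² = −5x³. Subtract (−5x³)·D = 5x⁵ + 10x⁴ + 30x³. Remainder: −6x⁴ − 20x³ − 51x² − 46x + 13.
Step 4: lead(−6x⁴ − 20x³ − 51x² − 46x + 13) ÷ lead(D) = −6x⁴ ÷ −x² = 6x². Subtract (6x²)·D = −6x⁴ − 12x³ − 36x². Remainder: −8x³ − 15x² − 46x + 13.
Step 5: lead(−8x³ − 15x² − 46x + 13) ÷ lead(D) = −8x³ ÷ −x² = 8x. Subtract (8x)·D = −8x³ − 16x² − 48x. Remainder: x² + 2x + 13.
Step 6: lead(x² + 2x + 13) ÷ lead(D) = x² ÷ −x² = −1. Subtract (−1)·D = x² + 2x + 6. Remainder: 7.

R(x) = 7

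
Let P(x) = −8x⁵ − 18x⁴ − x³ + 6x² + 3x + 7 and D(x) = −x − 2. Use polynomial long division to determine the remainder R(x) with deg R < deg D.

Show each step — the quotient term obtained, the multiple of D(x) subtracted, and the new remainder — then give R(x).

R(x) = 1

Step 1: lead(−8x⁵ − 18x⁴ − x³ + 6x² + 3x + 7) ÷ lead(D) = −8x⁵ ÷ −x = 8x⁴. Subtract (8x⁴)·D = −8x⁵ − 16x⁴. Remainder: −2x⁴ − x³ + 6x² + 3x + 7.
Step 2: lead(−2x⁴ − x³ + 6x² + 3x + 7) ÷ lead(D) = −2x⁴ ÷ −x = 2x³. Subtract (2x³)·D = −2x⁴ − 4x³. Remainder: 3x³ + 6x² + 3x + 7.
Step 3: lead(3x³ + 6x² + 3x + 7) ÷ lead(D) = 3x³ ÷ −x = −3x². Subtract (−3x²)·D = 3x³ + 6x². Remainder: 3x + 7.
Step 4: lead(3x + 7) ÷ lead(D) = 3x ÷ −x = −3. Subtract (−3)·D = 3x + 6. Remainder: 1.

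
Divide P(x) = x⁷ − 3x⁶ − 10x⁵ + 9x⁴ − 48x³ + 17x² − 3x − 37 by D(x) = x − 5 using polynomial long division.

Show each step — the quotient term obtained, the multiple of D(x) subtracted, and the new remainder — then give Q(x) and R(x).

Q(x) = x⁶ + 2x⁵ + 9x³ − 3x² + 2x + 7; R(x) = −2

Step 1: lead(x⁷ − 3x⁶ − 10x⁵ + 9x⁴ − 48x³ + 17x² − 3x − 37) ÷ lead(D) = x⁷ ÷ x = x⁶. Subtract (x⁶)·D = x⁷ − 5x⁶. Remainder: 2x⁶ − 10x⁵ + 9x⁴ − 48x³ + 17x² − 3x − 37.
Step 2: lead(2x⁶ − 10x⁵ + 9x⁴ − 48x³ + 17x² − 3x − 37) ÷ lead(D) = 2x⁶ ÷ x = 2x⁵. Subtract (2x⁵)·D = 2x⁶ − 10x⁵. Remainder: 9x⁴ − 48x³ + 17x² − 3x − 37.
Step 3: lead(9x⁴ − 48x³ + 17x² − 3x − 37) ÷ lead(D) = 9x⁴ ÷ x = 9x³. Subtract (9x³)·D = 9x⁴ − 45x³. Remainder: −3x³ + 17x² − 3x − 37.
Step 4: lead(−3x³ + 17x² − 3x − 37) ÷ lead(D) = −3x³ ÷ x = −3x². Subtract (−3x²)·D = −3x³ + 15x². Remainder: 2x² − 3x − 37.
Step 5: lead(2x² − 3x − 37) ÷ lead(D) = 2x² ÷ x = 2x. Subtract (2x)·D = 2x² − 10x. Remainder: 7x − 37.
Step 6: lead(7x − 37) ÷ lead(D) = 7x ÷ x = 7. Subtract (7)·D = 7x − 35. Remainder: −2.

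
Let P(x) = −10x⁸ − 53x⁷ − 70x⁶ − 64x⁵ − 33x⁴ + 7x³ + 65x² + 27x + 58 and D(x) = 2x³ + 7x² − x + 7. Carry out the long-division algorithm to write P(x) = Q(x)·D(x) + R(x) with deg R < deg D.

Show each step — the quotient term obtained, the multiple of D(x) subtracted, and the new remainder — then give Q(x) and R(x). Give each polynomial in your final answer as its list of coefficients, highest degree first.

Q = [-5, -9, -6, 2, 5, 8]; R = [2]

Step 1: lead(−10x⁸ − 53x⁷ − 70x⁶ − 64x⁵ − 33x⁴ + 7x³ + 65x² + 27x + 58) ÷ lead(D) = −10x⁸ ÷ 2x³ = −5x⁵. Subtract (−5x⁵)·D = −10x⁸ − 35x⁷ + 5x⁶ − 35x⁵. Remainder: −18x⁷ − 75x⁶ − 29x⁵ − 33x⁴ + 7x³ + 65x² + 27x + 58.
Step 2: lead(−18x⁷ − 75x⁶ − 29x⁵ − 33x⁴ + 7x³ + 65x² + 27x + 58) ÷ lead(D) = −18x⁷ ÷ 2x³ = −9x⁴. Subtract (−9x⁴)·D = −18x⁷ − 63x⁶ + 9x⁵ − 63x⁴. Remainder: −12x⁶ − 38x⁵ + 30x⁴ + 7x³ + 65x² + 27x + 58.
Step 3: lead(−12x⁶ − 38x⁵ + 30x⁴ + 7x³ + 65x² + 27x + 58) ÷ lead(D) = −12x⁶ ÷ 2x³ = −6x³. Subtract (−6x³)·D = −12x⁶ − 42x⁵ + 6x⁴ − 42x³. Remainder: 4x⁵ + 24x⁴ + 49x³ + 65x² + 27x + 58.
Step 4: lead(4x⁵ + 24x⁴ + 49x³ + 65x² + 27x + 58) ÷ lead(D) = 4x⁵ ÷ 2x³ = 2x². Subtract (2x²)·D = 4x⁵ + 14x⁴ − 2x³ + 14x². Remainder: 10x⁴ + 51x³ + 51x² + 27x + 58.
Step 5: lead(10x⁴ + 51x³ + 51x² + 27x + 58) ÷ lead(D) = 10x⁴ ÷ 2x³ = 5x. Subtract (5x)·D = 10x⁴ + 35x³ − 5x² + 35x. Remainder: 16x³ + 56x² − 8x + 58.
Step 6: lead(16x³ + 56x² − 8x + 58) ÷ lead(D) = 16x³ ÷ 2x³ = 8. Subtract (8)·D = 16x³ + 56x² − 8x + 56. Remainder: 2.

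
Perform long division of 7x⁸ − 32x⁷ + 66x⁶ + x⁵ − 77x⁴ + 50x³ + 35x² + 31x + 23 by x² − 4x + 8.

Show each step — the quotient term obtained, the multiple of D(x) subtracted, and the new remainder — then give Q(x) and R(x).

Q(x) = 7x⁶ − 4x⁵ − 6x⁴ + 9x³ + 7x² + 6x + 3; R(x) = −5x − 1

Step 1: lead(7x⁸ − 32x⁷ + 66x⁶ + x⁵ − 77x⁴ + 50x³ + 35x² + 31x + 23) ÷ lead(D) = 7x⁸ ÷ x² = 7x⁶. Subtract (7x⁶)·D = 7x⁸ − 28x⁷ + 56x⁶. Remainder: −4x⁷ + 10x⁶ + x⁵ − 77x⁴ + 50x³ + 35x² + 31x + 23.
Step 2: lead(−4x⁷ + 10x⁶ + x⁵ − 77x⁴ + 50x³ + 35x² + 31x + 23) ÷ lead(D) = −4x⁷ ÷ x² = −4x⁵. Subtract (−4x⁵)·D = −4x⁷ + 16x⁶ − 32x⁵. Remainder: −6x⁶ + 33x⁵ − 77x⁴ + 50x³ + 35x² + 31x + 23.
Step 3: lead(−6x⁶ + 33x⁵ − 77x⁴ + 50x³ + 35x² + 31x + 23) ÷ lead(D) = −6x⁶ ÷ x² = −6x⁴. Subtract (−6x⁴)·D = −6x⁶ + 24x⁵ − 48x⁴. Remainder: 9x⁵ − 29x⁴ + 50x³ + 35x² + 31x + 23.
Step 4: lead(9x⁵ − 29x⁴ + 50x³ + 35x² + 31x + 23) ÷ lead(D) = 9x⁵ ÷ x² = 9x³. Subtract (9x³)·D = 9x⁵ − 36x⁴ + 72x³. Remainder: 7x⁴ − 22x³ + 35x² + 31x + 23.
Step 5: lead(7x⁴ − 22x³ + 35x² + 31x + 23) ÷ lead(D) = 7x⁴ ÷ x² = 7x². Subtract (7x²)·D = 7x⁴ − 28x³ + 56x². Remainder: 6x³ − 21x² + 31x + 23.
Step 6: lead(6x³ − 21x² + 31x + 23) ÷ lead(D) = 6x³ ÷ x² = 6x. Subtract (6x)·D = 6x³ − 24x² + 48x. Remainder: 3x² − 17x + 23.
Step 7: lead(3x² − 17x + 23) ÷ lead(D) = 3x² ÷ x² = 3. Subtract (3)·D = 3x² − 12x + 24. Remainder: −5x − 1.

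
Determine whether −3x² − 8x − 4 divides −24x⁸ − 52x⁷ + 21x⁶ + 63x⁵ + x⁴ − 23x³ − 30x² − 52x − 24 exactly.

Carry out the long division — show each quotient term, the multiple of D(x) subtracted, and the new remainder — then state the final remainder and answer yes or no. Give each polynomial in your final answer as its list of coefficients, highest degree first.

Step 1: lead(−24x⁸ − 52x⁷ + 21x⁶ + 63x⁵ + x⁴ − 23x³ − 30x² − 52x − 24) ÷ lead(D) = −24x⁸ ÷ −3x² = 8x⁶. Subtract (8x⁶)·D = −24x⁸ − 64x⁷ − 32x⁶. Remainder: 12x⁷ + 53x⁶ + 63x⁵ + x⁴ − 23x³ − 30x² − 52x − 24.
Step 2: lead(12x⁷ + 53x⁶ + 63x⁵ + x⁴ − 23x³ − 30x² − 52x − 24) ÷ lead(D) = 12x⁷ ÷ −3x² = −4x⁵. Subtract (−4x⁵)·D = 12x⁷ + 32x⁶ + 16x⁵. Remainder: 21x⁶ + 47x⁵ + x⁴ − 23x³ − 30x² − 52x − 24.
Step 3: lead(21x⁶ + 47x⁵ + x⁴ − 23x³ − 30x² − 52x − 24) ÷ lead(D) = 21x⁶ ÷ −3x² = −7x⁴. Subtract (−7x⁴)·D = 21x⁶ + 56x⁵ + 28x⁴. Remainder: −9x⁵ − 27x⁴ − 23x³ − 30x² − 52x − 24.
Step 4: lead(−9x⁵ − 27x⁴ − 23x³ − 30x² − 52x − 24) ÷ lead(D) = −9x⁵ ÷ −3x² = 3x³. Subtract (3x³)·D = −9x⁵ − 24x⁴ − 12x³. Remainder: −3x⁴ − 11x³ − 30x² − 52x − 24.
Step 5: lead(−3x⁴ − 11x³ − 30x² − 52x − 24) ÷ lead(D) = −3x⁴ ÷ −3x² = x². Subtract (x²)·D = −3x⁴ − 8x³ − 4x². Remainder: −3x³ − 26x² − 52x − 24.
Step 6: lead(−3x³ − 26x² − 52x − 24) ÷ lead(D) = −3x³ ÷ −3x² = x. Subtract (x)·D = −3x³ − 8x² − 4x. Remainder: −18x² − 48x − 24.
Step 7: lead(−18x² − 48x − 24) ÷ lead(D) = −18x² ÷ −3x² = 6. Subtract (6)·D = −18x² − 48x − 24. Remainder: 0.

R = [0], so D(x) is a factor of P(x). yes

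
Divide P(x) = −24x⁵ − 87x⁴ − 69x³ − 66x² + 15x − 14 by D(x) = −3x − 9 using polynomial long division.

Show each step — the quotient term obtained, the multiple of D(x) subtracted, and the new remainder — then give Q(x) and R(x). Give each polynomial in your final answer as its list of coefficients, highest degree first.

Step 1: lead(−24x⁵ − 87x⁴ − 69x³ − 66x² + 15x − 14) ÷ lead(D) = −24x⁵ ÷ −3x = 8x⁴. Subtract (8x⁴)·D = −24x⁵ − 72x⁴. Remainder: −15x⁴ − 69x³ − 66x² + 15x − 14.
Step 2: lead(−15x⁴ − 69x³ − 66x² + 15x − 14) ÷ lead(D) = −15x⁴ ÷ −3x = 5x³. Subtract (5x³)·D = −15x⁴ − 45x³. Remainder: −24x³ − 66x² + 15x − 14.
Step 3: lead(−24x³ − 66x² + 15x − 14) ÷ lead(D) = −24x³ ÷ −3x = 8x². Subtract (8x²)·D = −24x³ − 72x². Remainder: 6x² + 15x − 14.
Step 4: lead(6x² + 15x − 14) ÷ lead(D) = 6x² ÷ −3x = −2x. Subtract (−2x)·D = 6x² + 18x. Remainder: −3x − 14.
Step 5: lead(−3x − 14) ÷ lead(D) = −3x ÷ −3x = 1. Subtract (1)·D = −3x − 9. Remainder: −5.

Q = [8, 5, 8, -2, 1]; R = [-5]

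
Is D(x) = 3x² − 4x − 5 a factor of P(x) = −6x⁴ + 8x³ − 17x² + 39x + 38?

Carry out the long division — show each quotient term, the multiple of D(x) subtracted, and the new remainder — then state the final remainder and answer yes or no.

Step 1: lead(−6x⁴ + 8x³ − 17x² + 39x + 38) ÷ lead(D) = −6x⁴ ÷ 3x² = −2x². Subtract (−2x²)·D = −6x⁴ + 8x³ + 10x². Remainder: −27x² + 39x + 38.
Step 2: lead(−27x² + 39x + 38) ÷ lead(D) = −27x² ÷ 3x² = −9. Subtract (−9)·D = −27x² + 36x + 45. Remainder: 3x − 7.

R(x) = 3x − 7, so D(x) is not a factor of P(x). no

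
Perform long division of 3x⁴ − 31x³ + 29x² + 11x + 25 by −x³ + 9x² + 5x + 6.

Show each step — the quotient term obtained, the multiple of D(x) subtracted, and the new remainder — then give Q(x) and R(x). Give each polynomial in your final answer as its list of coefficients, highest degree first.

Q = [-3, 4]; R = [8, 9, 1]

Step 1: lead(3x⁴ − 31x³ + 29x² + 11x + 25) ÷ lead(D) = 3x⁴ ÷ −x³ = −3x. Subtract (−3x)·D = 3x⁴ − 27x³ − 15x² − 18x. Remainder: −4x³ + 44x² + 29x + 25.
Step 2: lead(−4x³ + 44x² + 29x + 25) ÷ lead(D) = −4x³ ÷ −x³ = 4. Subtract (4)·D = −4x³ + 36x² + 20x + 24. Remainder: 8x² + 9x + 1.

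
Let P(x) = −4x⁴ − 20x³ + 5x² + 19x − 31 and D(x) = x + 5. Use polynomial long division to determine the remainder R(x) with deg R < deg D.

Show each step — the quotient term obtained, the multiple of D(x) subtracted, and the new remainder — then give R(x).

R(x) = −1

Step 1: lead(−4x⁴ − 20x³ + 5x² + 19x − 31) ÷ lead(D) = −4x⁴ ÷ x = −4x³. Subtract (−4x³)·D = −4x⁴ − 20x³. Remainder: 5x² + 19x − 31.
Step 2: lead(5x² + 19x − 31) ÷ lead(D) = 5x² ÷ x = 5x. Subtract (5x)·D = 5x² + 25x. Remainder: −6x − 31.
Step 3: lead(−6x − 31) ÷ lead(D) = −6x ÷ x = −6. Subtract (−6)·D = −6x − 30. Remainder: −1.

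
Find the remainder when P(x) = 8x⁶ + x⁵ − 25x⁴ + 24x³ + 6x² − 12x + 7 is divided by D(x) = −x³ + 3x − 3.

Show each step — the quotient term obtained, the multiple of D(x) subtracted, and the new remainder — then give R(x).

R(x) = −2

Step 1: lead(8x⁶ + x⁵ − 25x⁴ + 24x³ + 6x² − 12x + 7) ÷ lead(D) = 8x⁶ ÷ −x³ = −8x³. Subtract (−8x³)·D = 8x⁶ − 24x⁴ + 24x³. Remainder: x⁵ − x⁴ + 6x² − 12x + 7.
Step 2: lead(x⁵ − x⁴ + 6x² − 12x + 7) ÷ lead(D) = x⁵ ÷ −x³ = −x². Subtract (−x²)·D = x⁵ − 3x³ + 3x². Remainder: −x⁴ + 3x³ + 3x² − 12x + 7.
Step 3: lead(−x⁴ + 3x³ + 3x² − 12x + 7) ÷ lead(D) = −x⁴ ÷ −x³ = x. Subtract (x)·D = −x⁴ + 3x² − 3x. Remainder: 3x³ − 9x + 7.
Step 4: lead(3x³ − 9x + 7) ÷ lead(D) = 3x³ ÷ −x³ = −3. Subtract (−3)·D = 3x³ − 9x + 9. Remainder: −2.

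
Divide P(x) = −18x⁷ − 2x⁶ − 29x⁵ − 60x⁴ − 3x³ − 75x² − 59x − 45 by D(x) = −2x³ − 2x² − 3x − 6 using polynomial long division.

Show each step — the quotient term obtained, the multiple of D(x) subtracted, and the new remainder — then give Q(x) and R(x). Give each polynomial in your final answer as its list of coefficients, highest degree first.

Q = [9, -8, 9, 6, 6]; R = [9, -5, -9]

Step 1: lead(−18x⁷ − 2x⁶ − 29x⁵ − 60x⁴ − 3x³ − 75x² − 59x − 45) ÷ lead(D) = −18x⁷ ÷ −2x³ = 9x⁴. Subtract (9x⁴)·D = −18x⁷ − 18x⁶ − 27x⁵ − 54x⁴. Remainder: 16x⁶ − 2x⁵ − 6x⁴ − 3x³ − 75x² − 59x − 45.
Step 2: lead(16x⁶ − 2x⁵ − 6x⁴ − 3x³ − 75x² − 59x − 45) ÷ lead(D) = 16x⁶ ÷ −2x³ = −8x³. Subtract (−8x³)·D = 16x⁶ + 16x⁵ + 24x⁴ + 48x³. Remainder: −18x⁵ − 30x⁴ − 51x³ − 75x² − 59x − 45.
Step 3: lead(−18x⁵ − 30x⁴ − 51x³ − 75x² − 59x − 45) ÷ lead(D) = −18x⁵ ÷ −2x³ = 9x². Subtract (9x²)·D = −18x⁵ − 18x⁴ − 27x³ − 54x². Remainder: −12x⁴ − 24x³ − 21x² − 59x − 45.
Step 4: lead(−12x⁴ − 24x³ − 21x² − 59x − 45) ÷ lead(D) = −12x⁴ ÷ −2x³ = 6x. Subtract (6x)·D = −12x⁴ − 12x³ − 18x² − 36x. Remainder: −12x³ − 3x² − 23x − 45.
Step 5: lead(−12x³ − 3x² − 23x − 45) ÷ lead(D) = −12x³ ÷ −2x³ = 6. Subtract (6)·D = −12x³ − 12x² − 18x − 36. Remainder: 9x² − 5x − 9.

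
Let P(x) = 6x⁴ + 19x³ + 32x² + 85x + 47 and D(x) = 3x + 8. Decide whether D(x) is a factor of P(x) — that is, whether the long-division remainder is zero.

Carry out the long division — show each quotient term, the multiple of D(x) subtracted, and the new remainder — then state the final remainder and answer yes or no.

R(x) = −9, so D(x) is not a factor of P(x). no

Step 1: lead(6x⁴ + 19x³ + 32x² + 85x + 47) ÷ lead(D) = 6x⁴ ÷ 3x = 2x³. Subtract (2x³)·D = 6x⁴ + 16x³. Remainder: 3x³ + 32x² + 85x + 47.
Step 2: lead(3x³ + 32x² + 85x + 47) ÷ lead(D) = 3x³ ÷ 3x = x². Subtract (x²)·D = 3x³ + 8x². Remainder: 24x² + 85x + 47.
Step 3: lead(24x² + 85x + 47) ÷ lead(D) = 24x² ÷ 3x = 8x. Subtract (8x)·D = 24x² + 64x. Remainder: 21x + 47.
Step 4: lead(21x + 47) ÷ lead(D) = 21x ÷ 3x = 7. Subtract (7)·D = 21x + 56. Remainder: −9.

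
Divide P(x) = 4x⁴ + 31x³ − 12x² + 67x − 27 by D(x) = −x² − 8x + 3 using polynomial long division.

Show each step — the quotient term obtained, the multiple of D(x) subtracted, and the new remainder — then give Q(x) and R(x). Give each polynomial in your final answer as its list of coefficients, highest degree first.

Q = [-4, 1, -8]; R = [-3]

Step 1: lead(4x⁴ + 31x³ − 12x² + 67x − 27) ÷ lead(D) = 4x⁴ ÷ −x² = −4x². Subtract (−4x²)·D = 4x⁴ + 32x³ − 12x². Remainder: −x³ + 67x − 27.
Step 2: lead(−x³ + 67x − 27) ÷ lead(D) = −x³ ÷ −x² = x. Subtract (x)·D = −x³ − 8x² + 3x. Remainder: 8x² + 64x − 27.
Step 3: lead(8x² + 64x − 27) ÷ lead(D) = 8x² ÷ −x² = −8. Subtract (−8)·D = 8x² + 64x − 24. Remainder: −3.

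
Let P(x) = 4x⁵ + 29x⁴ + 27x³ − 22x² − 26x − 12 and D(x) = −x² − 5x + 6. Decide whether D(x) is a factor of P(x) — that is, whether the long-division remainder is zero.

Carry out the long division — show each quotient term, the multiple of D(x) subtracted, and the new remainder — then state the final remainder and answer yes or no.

R(x) = 0, so D(x) is a factor of P(x). yes

Step 1: lead(4x⁵ + 29x⁴ + 27x³ − 22x² − 26x − 12) ÷ lead(D) = 4x⁵ ÷ −x² = −4x³. Subtract (−4x³)·D = 4x⁵ + 20x⁴ − 24x³. Remainder: 9x⁴ + 51x³ − 22x² − 26x − 12.
Step 2: lead(9x⁴ + 51x³ − 22x² − 26x − 12) ÷ lead(D) = 9x⁴ ÷ −x² = −9x². Subtract (−9x²)·D = 9x⁴ + 45x³ − 54x². Remainder: 6x³ + 32x² − 26x − 12.
Step 3: lead(6x³ + 32x² − 26x − 12) ÷ lead(D) = 6x³ ÷ −x² = −6x. Subtract (−6x)·D = 6x³ + 30x² − 36x. Remainder: 2x² + 10x − 12.
Step 4: lead(2x² + 10x − 12) ÷ lead(D) = 2x² ÷ −x² = −2. Subtract (−2)·D = 2x² + 10x − 12. Remainder: 0.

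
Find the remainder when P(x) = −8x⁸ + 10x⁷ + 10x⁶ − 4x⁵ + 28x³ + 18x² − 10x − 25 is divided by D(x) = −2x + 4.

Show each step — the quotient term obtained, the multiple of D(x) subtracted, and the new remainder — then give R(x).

Step 1: lead(−8x⁸ + 10x⁷ + 10x⁶ − 4x⁵ + 28x³ + 18x² − 10x − 25) ÷ lead(D) = −8x⁸ ÷ −2x = 4x⁷. Subtract (4x⁷)·D = −8x⁸ + 16x⁷. Remainder: −6x⁷ + 10x⁶ − 4x⁵ + 28x³ + 18x² − 10x − 25.
Step 2: lead(−6x⁷ + 10x⁶ − 4x⁵ + 28x³ + 18x² − 10x − 25) ÷ lead(D) = −6x⁷ ÷ −2x = 3x⁶. Subtract (3x⁶)·D = −6x⁷ + 12x⁶. Remainder: −2x⁶ − 4x⁵ + 28x³ + 18x² − 10x − 25.
Step 3: lead(−2x⁶ − 4x⁵ + 28x³ + 18x² − 10x − 25) ÷ lead(D) = −2x⁶ ÷ −2x = x⁵. Subtract (x⁵)·D = −2x⁶ + 4x⁵. Remainder: −8x⁵ + 28x³ + 18x² − 10x − 25.
Step 4: lead(−8x⁵ + 28x³ + 18x² − 10x − 25) ÷ lead(D) = −8x⁵ ÷ −2x = 4x⁴. Subtract (4x⁴)·D = −8x⁵ + 16x⁴. Remainder: −16x⁴ + 28x³ + 18x² − 10x − 25.
Step 5: lead(−16x⁴ + 28x³ + 18x² − 10x − 25) ÷ lead(D) = −16x⁴ ÷ −2x = 8x³. Subtract (8x³)·D = −16x⁴ + 32x³. Remainder: −4x³ + 18x² − 10x − 25.
Step 6: lead(−4x³ + 18x² − 10x − 25) ÷ lead(D) = −4x³ ÷ −2x = 2x². Subtract (2x²)·D = −4x³ + 8x². Remainder: 10x² − 10x − 25.
Step 7: lead(10x² − 10x − 25) ÷ lead(D) = 10x² ÷ −2x = −5x. Subtract (−5x)·D = 10x² − 20x. Remainder: 10x − 25.
Step 8: lead(10x − 25) ÷ lead(D) = 10x ÷ −2x = −5. Subtract (−5)·D = 10x − 20. Remainder: −5.

R(x) = −5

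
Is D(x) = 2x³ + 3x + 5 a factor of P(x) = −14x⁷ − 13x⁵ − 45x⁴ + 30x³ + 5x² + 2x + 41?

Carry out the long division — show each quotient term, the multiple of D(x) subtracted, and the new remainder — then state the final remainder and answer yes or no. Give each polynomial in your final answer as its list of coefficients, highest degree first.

Step 1: lead(−14x⁷ − 13x⁵ − 45x⁴ + 30x³ + 5x² + 2x + 41) ÷ lead(D) = −14x⁷ ÷ 2x³ = −7x⁴. Subtract (−7x⁴)·D = −14x⁷ − 21x⁵ − 35x⁴. Remainder: 8x⁵ − 10x⁴ + 30x³ + 5x² + 2x + 41.
Step 2: lead(8x⁵ − 10x⁴ + 30x³ + 5x² + 2x + 41) ÷ lead(D) = 8x⁵ ÷ 2x³ = 4x². Subtract (4x²)·D = 8x⁵ + 12x³ + 20x². Remainder: −10x⁴ + 18x³ − 15x² + 2x + 41.
Step 3: lead(−10x⁴ + 18x³ − 15x² + 2x + 41) ÷ lead(D) = −10x⁴ ÷ 2x³ = −5x. Subtract (−5x)·D = −10x⁴ − 15x² − 25x. Remainder: 18x³ + 27x + 41.
Step 4: lead(18x³ + 27x + 41) ÷ lead(D) = 18x³ ÷ 2x³ = 9. Subtract (9)·D = 18x³ + 27x + 45. Remainder: −4.

R = [-4], so D(x) is not a factor of P(x). no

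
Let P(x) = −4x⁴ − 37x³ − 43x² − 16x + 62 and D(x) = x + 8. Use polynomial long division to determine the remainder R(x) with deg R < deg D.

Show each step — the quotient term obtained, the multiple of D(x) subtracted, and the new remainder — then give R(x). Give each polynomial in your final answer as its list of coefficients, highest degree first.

R = [-2]

Step 1: lead(−4x⁴ − 37x³ − 43x² − 16x + 62) ÷ lead(D) = −4x⁴ ÷ x = −4x³. Subtract (−4x³)·D = −4x⁴ − 32x³. Remainder: −5x³ − 43x² − 16x + 62.
Step 2: lead(−5x³ − 43x² − 16x + 62) ÷ lead(D) = −5x³ ÷ x = −5x². Subtract (−5x²)·D = −5x³ − 40x². Remainder: −3x² − 16x + 62.
Step 3: lead(−3x² − 16x + 62) ÷ lead(D) = −3x² ÷ x = −3x. Subtract (−3x)·D = −3x² − 24x. Remainder: 8x + 62.
Step 4: lead(8x + 62) ÷ lead(D) = 8x ÷ x = 8. Subtract (8)·D = 8x + 64. Remainder: −2.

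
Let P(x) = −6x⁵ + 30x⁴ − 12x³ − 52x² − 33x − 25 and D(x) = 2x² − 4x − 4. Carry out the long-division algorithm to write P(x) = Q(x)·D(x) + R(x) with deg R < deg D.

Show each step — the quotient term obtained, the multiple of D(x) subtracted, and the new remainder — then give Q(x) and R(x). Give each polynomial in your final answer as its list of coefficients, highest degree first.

Step 1: lead(−6x⁵ + 30x⁴ − 12x³ − 52x² − 33x − 25) ÷ lead(D) = −6x⁵ ÷ 2x² = −3x³. Subtract (−3x³)·D = −6x⁵ + 12x⁴ + 12x³. Remainder: 18x⁴ − 24x³ − 52x² − 33x − 25.
Step 2: lead(18x⁴ − 24x³ − 52x² − 33x − 25) ÷ lead(D) = 18x⁴ ÷ 2x² = 9x². Subtract (9x²)·D = 18x⁴ − 36x³ − 36x². Remainder: 12x³ − 16x² − 33x − 25.
Step 3: lead(12x³ − 16x² − 33x − 25) ÷ lead(D) = 12x³ ÷ 2x² = 6x. Subtract (6x)·D = 12x³ − 24x² − 24x. Remainder: 8x² − 9x − 25.
Step 4: lead(8x² − 9x − 25) ÷ lead(D) = 8x² ÷ 2x² = 4. Subtract (4)·D = 8x² − 16x − 16. Remainder: 7x − 9.

Q = [-3, 9, 6, 4]; R = [7, -9]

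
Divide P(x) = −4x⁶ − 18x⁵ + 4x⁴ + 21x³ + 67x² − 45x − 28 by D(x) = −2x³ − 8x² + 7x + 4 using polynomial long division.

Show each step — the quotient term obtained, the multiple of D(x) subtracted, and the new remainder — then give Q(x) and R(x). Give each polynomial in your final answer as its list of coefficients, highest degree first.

Q = [2, 1, 1, -7]; R = [0]

Step 1: lead(−4x⁶ − 18x⁵ + 4x⁴ + 21x³ + 67x² − 45x − 28) ÷ lead(D) = −4x⁶ ÷ −2x³ = 2x³. Subtract (2x³)·D = −4x⁶ − 16x⁵ + 14x⁴ + 8x³. Remainder: −2x⁵ − 10x⁴ + 13x³ + 67x² − 45x − 28.
Step 2: lead(−2x⁵ − 10x⁴ + 13x³ + 67x² − 45x − 28) ÷ lead(D) = −2x⁵ ÷ −2x³ = x². Subtract (x²)·D = −2x⁵ − 8x⁴ + 7x³ + 4x². Remainder: −2x⁴ + 6x³ + 63x² − 45x − 28.
Step 3: lead(−2x⁴ + 6x³ + 63x² − 45x − 28) ÷ lead(D) = −2x⁴ ÷ −2x³ = x. Subtract (x)·D = −2x⁴ − 8x³ + 7x² + 4x. Remainder: 14x³ + 56x² − 49x − 28.
Step 4: lead(14x³ + 56x² − 49x − 28) ÷ lead(D) = 14x³ ÷ −2x³ = −7. Subtract (−7)·D = 14x³ + 56x² − 49x − 28. Remainder: 0.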